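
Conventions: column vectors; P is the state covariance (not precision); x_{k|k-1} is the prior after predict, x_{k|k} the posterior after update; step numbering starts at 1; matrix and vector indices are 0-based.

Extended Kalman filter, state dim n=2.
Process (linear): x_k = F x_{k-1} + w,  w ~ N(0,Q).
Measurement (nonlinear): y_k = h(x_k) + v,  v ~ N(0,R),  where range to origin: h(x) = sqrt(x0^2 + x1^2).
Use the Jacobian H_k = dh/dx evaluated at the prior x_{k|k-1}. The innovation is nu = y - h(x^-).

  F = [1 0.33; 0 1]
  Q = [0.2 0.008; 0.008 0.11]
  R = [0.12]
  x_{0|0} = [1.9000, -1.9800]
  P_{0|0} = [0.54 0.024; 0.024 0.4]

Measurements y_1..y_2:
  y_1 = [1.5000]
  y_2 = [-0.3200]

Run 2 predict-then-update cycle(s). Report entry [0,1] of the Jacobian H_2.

step 1: x^-=[1.2466, -1.9800]  P^-=[0.7994 0.1640; 0.1640 0.5100]  H_jac=[0.5328 -0.8462]  S=[0.5643]  K=[0.5089; -0.6100]  nu=[-0.8397]  x^+=[0.8193, -1.4677]  P^+=[0.6533 0.3392; 0.3392 0.3000]
step 2: x^-=[0.3349, -1.4677]  P^-=[1.1098 0.4462; 0.4462 0.4100]  H_jac=[0.2225 -0.9749]  S=[0.3711]  K=[-0.5068; -0.8097]  nu=[-1.8255]  x^+=[1.2600, 0.0103]  P^+=[1.0145 0.2939; 0.2939 0.1667]

H_jac[0,1] = -0.9749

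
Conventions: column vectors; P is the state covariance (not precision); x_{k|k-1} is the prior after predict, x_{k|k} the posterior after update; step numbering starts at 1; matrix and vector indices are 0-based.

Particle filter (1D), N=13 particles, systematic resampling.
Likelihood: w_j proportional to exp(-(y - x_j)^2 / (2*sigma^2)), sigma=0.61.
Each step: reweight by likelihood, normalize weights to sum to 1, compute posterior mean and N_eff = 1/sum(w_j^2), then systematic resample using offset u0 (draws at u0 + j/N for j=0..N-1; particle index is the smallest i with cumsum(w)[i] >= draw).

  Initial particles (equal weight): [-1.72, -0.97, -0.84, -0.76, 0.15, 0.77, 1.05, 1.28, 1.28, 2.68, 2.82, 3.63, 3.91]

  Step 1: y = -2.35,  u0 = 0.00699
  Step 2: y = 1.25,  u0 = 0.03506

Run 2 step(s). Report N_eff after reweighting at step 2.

N_eff = 1.8383

step 1: w=[0.7880, 0.1039, 0.0627, 0.0450, 0.0003, 0.0000, 0.0000, 0.0000, 0.0000, 0.0000, 0.0000, 0.0000, 0.0000]  mean=-1.5431  Neff=1.5680  idx=[0, 0, 0, 0, 0, 0, 0, 0, 0, 0, 0, 1, 2]
step 2: w=[0.0017, 0.0017, 0.0017, 0.0017, 0.0017, 0.0017, 0.0017, 0.0017, 0.0017, 0.0017, 0.0017, 0.3143, 0.6672]  mean=-0.8971  Neff=1.8383  idx=[11, 11, 11, 11, 12, 12, 12, 12, 12, 12, 12, 12, 12]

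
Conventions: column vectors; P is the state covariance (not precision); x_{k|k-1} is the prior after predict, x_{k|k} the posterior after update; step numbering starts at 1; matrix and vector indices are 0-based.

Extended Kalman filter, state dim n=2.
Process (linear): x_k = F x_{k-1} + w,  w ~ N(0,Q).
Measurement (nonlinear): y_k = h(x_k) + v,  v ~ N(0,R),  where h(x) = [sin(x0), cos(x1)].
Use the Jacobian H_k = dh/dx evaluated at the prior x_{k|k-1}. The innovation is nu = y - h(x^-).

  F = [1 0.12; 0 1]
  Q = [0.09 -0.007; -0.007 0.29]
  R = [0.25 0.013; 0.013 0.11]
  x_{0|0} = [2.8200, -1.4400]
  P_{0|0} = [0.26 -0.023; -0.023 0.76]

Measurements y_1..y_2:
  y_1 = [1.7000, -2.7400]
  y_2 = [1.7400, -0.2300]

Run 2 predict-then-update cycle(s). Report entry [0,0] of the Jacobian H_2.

step 1: x^-=[2.6472, -1.4400]  P^-=[0.3554 0.0612; 0.0612 1.0500]  H_jac=[-0.8803 0.0000; 0.0000 0.9915]  S=[0.5254 -0.0404; -0.0404 1.1421]  K=[-0.5930 0.0321; -0.0325 0.9103]  nu=[1.2255, -2.8704]  x^+=[1.8282, -4.0929]  P^+=[0.1679 -0.0042; -0.0042 0.1006]
step 2: x^-=[1.3371, -4.0929]  P^-=[0.2584 0.0009; 0.0009 0.3906]  H_jac=[0.2316 0.0000; 0.0000 -0.8142]  S=[0.2639 0.0128; 0.0128 0.3689]  K=[0.2273 -0.0098; 0.0428 -0.8635]  nu=[0.7672, 0.3506]  x^+=[1.5080, -4.3628]  P^+=[0.2448 -0.0023; -0.0023 0.1160]

H_jac[0,0] = 0.2316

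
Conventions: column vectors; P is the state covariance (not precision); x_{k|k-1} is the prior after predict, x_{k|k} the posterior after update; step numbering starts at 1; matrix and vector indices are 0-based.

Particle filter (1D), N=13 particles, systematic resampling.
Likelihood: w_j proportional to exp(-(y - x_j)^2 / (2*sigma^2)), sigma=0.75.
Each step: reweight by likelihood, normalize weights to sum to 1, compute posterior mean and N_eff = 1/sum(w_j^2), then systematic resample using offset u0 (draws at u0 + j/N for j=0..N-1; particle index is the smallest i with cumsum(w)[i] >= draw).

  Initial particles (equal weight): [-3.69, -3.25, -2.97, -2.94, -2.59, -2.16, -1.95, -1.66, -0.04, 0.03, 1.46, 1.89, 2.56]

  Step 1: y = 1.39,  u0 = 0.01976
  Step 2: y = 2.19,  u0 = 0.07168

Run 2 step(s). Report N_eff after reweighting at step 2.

step 1: w=[0.0000, 0.0000, 0.0000, 0.0000, 0.0000, 0.0000, 0.0000, 0.0001, 0.0663, 0.0789, 0.4066, 0.3270, 0.1210]  mean=1.5209  Neff=3.3606  idx=[8, 9, 10, 10, 10, 10, 10, 11, 11, 11, 11, 11, 12]
step 2: w=[0.0014, 0.0018, 0.0721, 0.0721, 0.0721, 0.0721, 0.0721, 0.1068, 0.1068, 0.1068, 0.1068, 0.1068, 0.1025]  mean=1.7976  Neff=10.6947  idx=[2, 4, 5, 6, 7, 7, 8, 9, 10, 10, 11, 12, 12]

N_eff = 10.6947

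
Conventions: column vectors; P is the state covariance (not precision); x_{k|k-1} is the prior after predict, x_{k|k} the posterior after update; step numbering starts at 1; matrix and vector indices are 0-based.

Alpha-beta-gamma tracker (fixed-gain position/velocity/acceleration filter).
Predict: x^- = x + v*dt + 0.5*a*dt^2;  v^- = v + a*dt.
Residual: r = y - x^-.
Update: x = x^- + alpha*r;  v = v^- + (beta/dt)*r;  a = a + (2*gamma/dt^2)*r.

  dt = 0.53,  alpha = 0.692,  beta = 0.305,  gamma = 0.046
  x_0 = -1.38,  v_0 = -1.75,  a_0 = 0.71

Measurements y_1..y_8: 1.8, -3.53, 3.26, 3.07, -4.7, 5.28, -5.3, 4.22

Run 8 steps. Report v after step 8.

step 1: x_pred=-2.2078  r=4.0078  x^+=0.5656  v^+=0.9327  a^+=2.0226
step 2: x_pred=1.3440  r=-4.8740  x^+=-2.0288  v^+=-0.8002  a^+=0.4263
step 3: x_pred=-2.3930  r=5.6530  x^+=1.5189  v^+=2.6789  a^+=2.2778
step 4: x_pred=3.2586  r=-0.1886  x^+=3.1281  v^+=3.7776  a^+=2.2160
step 5: x_pred=5.4415  r=-10.1415  x^+=-1.5764  v^+=-0.8840  a^+=-1.1055
step 6: x_pred=-2.2002  r=7.4802  x^+=2.9761  v^+=2.8347  a^+=1.3444
step 7: x_pred=4.6673  r=-9.9673  x^+=-2.2301  v^+=-2.1887  a^+=-1.9201
step 8: x_pred=-3.6597  r=7.8797  x^+=1.7930  v^+=1.3283  a^+=0.6607

v_post = 1.3283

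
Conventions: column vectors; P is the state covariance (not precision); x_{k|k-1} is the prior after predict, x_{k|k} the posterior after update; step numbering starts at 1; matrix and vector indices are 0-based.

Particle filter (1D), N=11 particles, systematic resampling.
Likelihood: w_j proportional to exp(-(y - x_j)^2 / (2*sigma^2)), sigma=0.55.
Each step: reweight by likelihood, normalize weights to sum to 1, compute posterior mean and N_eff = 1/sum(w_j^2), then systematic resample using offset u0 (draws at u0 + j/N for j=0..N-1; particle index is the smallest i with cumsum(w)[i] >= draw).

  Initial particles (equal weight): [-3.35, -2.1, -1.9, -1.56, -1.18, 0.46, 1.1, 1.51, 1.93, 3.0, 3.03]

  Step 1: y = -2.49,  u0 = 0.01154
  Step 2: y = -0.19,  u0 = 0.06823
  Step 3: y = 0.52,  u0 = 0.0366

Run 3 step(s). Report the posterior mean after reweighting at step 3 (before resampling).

step 1: w=[0.1524, 0.4024, 0.2910, 0.1239, 0.0303, 0.0000, 0.0000, 0.0000, 0.0000, 0.0000, 0.0000]  mean=-2.1375  Neff=3.4953  idx=[0, 0, 1, 1, 1, 1, 2, 2, 2, 2, 3]
step 2: w=[0.0000, 0.0000, 0.0278, 0.0278, 0.0278, 0.0278, 0.0921, 0.0921, 0.0921, 0.0921, 0.5201]  mean=-1.7454  Neff=3.2511  idx=[4, 6, 7, 8, 9, 10, 10, 10, 10, 10, 10]
step 3: w=[0.0024, 0.0126, 0.0126, 0.0126, 0.0126, 0.1579, 0.1579, 0.1579, 0.1579, 0.1579, 0.1579]  mean=-1.5784  Neff=6.6582  idx=[3, 5, 6, 6, 7, 7, 8, 8, 9, 10, 10]

post_mean = -1.5784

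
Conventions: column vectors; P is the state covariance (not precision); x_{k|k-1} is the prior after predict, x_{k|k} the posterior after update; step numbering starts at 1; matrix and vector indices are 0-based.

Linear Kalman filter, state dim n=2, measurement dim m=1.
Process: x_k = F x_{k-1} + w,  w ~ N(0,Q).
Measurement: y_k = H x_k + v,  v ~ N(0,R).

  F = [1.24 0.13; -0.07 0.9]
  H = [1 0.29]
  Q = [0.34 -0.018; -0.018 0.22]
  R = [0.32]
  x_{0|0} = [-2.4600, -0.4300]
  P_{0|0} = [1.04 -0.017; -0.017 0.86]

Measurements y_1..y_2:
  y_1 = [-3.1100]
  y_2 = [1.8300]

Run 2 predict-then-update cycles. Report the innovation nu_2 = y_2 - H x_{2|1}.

innov = [5.6409]

step 1: x^-=[-3.1063, -0.2148]  P^-=[1.9482 -0.0265; -0.0265 0.9238]  S=[2.3305]  K=[0.8326; 0.1036]  nu=[0.0586]  x^+=[-3.0575, -0.2087]  P^+=[0.3324 -0.2275; -0.2275 0.8988]
step 2: x^-=[-3.8185, 0.0262]  P^-=[0.7930 -0.1935; -0.1935 0.9783]  S=[1.0830]  K=[0.6804; 0.0833]  nu=[5.6409]  x^+=[0.0195, 0.4960]  P^+=[0.2916 -0.2549; -0.2549 0.9708]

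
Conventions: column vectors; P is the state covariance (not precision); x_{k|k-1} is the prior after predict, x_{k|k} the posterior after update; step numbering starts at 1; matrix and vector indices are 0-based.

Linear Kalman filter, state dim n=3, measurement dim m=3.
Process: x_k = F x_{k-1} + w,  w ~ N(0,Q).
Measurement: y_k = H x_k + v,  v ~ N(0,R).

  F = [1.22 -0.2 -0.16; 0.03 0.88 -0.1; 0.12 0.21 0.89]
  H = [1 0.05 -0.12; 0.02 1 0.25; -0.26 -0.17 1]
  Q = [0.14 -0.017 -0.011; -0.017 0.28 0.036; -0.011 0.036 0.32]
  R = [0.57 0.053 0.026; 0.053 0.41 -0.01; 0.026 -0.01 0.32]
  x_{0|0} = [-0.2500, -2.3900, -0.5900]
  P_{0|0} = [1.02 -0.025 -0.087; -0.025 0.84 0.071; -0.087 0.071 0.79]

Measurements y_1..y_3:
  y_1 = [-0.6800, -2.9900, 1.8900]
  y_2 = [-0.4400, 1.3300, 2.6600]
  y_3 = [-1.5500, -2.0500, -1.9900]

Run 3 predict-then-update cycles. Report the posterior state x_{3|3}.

step 1: x^-=[0.2674, -2.0517, -1.0570]  P^-=[1.7627 -0.1391 -0.1231; -0.1391 0.9260 0.1746; -0.1231 0.1746 1.0042]  S=[2.3630 -0.0841 -0.6498; -0.0841 1.4800 0.2838; -0.6498 0.2838 1.4624]  K=[0.7349 -0.0402 -0.0470; -0.0571 0.6730 -0.1195; 0.0992 0.1570 0.7019]  nu=[-0.9717, -0.6794, 2.6677]  x^+=[-0.5448, -2.7722, 0.6123]  P^+=[0.4299 -0.0141 0.1138; -0.0141 0.2752 -0.0033; 0.1138 -0.0033 0.2546]
step 2: x^-=[-0.2081, -2.5171, -0.1026]  P^-=[0.7596 -0.0747 0.1230; -0.0747 0.4952 0.0633; 0.1230 0.0633 0.5624]  S=[1.3012 0.0249 -0.0983; 0.0249 0.9706 0.1172; -0.0983 0.1172 0.8560]  K=[0.5704 -0.0442 -0.0007; -0.0607 0.5365 -0.0821; 0.0876 0.1381 0.5982]  nu=[-0.1183, 3.8769, 2.2806]  x^+=[-0.4487, -0.6174, 1.7868]  P^+=[0.3356 -0.0194 0.0990; -0.0194 0.2182 -0.0012; 0.0990 -0.0012 0.2179]
step 3: x^-=[-0.7098, -0.7354, 1.4068]  P^-=[0.6245 -0.0727 0.0993; -0.0727 0.4501 0.0566; 0.0993 0.0566 0.5268]  S=[1.1715 0.0179 -0.0837; 0.0179 0.9196 0.1108; -0.0837 0.1108 0.8247]  K=[0.5204 -0.0484 -0.0022; -0.0620 0.5136 -0.0766; 0.0730 0.1350 0.5851]  nu=[-0.6346, -1.6521, -3.7063]  x^+=[-0.9522, -1.2609, -1.0309]  P^+=[0.3058 -0.0207 0.0893; -0.0207 0.2088 -0.0011; 0.0893 -0.0011 0.2108]

x_post = [-0.9522, -1.2609, -1.0309]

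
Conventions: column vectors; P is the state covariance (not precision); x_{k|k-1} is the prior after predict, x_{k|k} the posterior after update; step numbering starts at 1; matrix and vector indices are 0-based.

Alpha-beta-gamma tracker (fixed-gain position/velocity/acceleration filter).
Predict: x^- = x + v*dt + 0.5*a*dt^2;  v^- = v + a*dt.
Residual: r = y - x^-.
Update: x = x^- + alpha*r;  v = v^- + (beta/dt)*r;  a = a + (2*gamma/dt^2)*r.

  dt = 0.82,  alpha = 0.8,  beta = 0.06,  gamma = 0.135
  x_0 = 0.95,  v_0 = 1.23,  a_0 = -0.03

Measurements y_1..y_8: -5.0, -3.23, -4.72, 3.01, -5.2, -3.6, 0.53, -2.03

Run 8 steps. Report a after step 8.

step 1: x_pred=1.9485  r=-6.9485  x^+=-3.6103  v^+=0.6970  a^+=-2.8202
step 2: x_pred=-3.9869  r=0.7569  x^+=-3.3814  v^+=-1.5602  a^+=-2.5162
step 3: x_pred=-5.5067  r=0.7867  x^+=-4.8773  v^+=-3.5659  a^+=-2.2003
step 4: x_pred=-8.5411  r=11.5511  x^+=0.6998  v^+=-4.5250  a^+=2.4380
step 5: x_pred=-2.1911  r=-3.0089  x^+=-4.5982  v^+=-2.7460  a^+=1.2298
step 6: x_pred=-6.4365  r=2.8365  x^+=-4.1673  v^+=-1.5300  a^+=2.3687
step 7: x_pred=-4.6256  r=5.1556  x^+=-0.5011  v^+=0.7896  a^+=4.4389
step 8: x_pred=1.6387  r=-3.6687  x^+=-1.2963  v^+=4.1610  a^+=2.9658

a_post = 2.9658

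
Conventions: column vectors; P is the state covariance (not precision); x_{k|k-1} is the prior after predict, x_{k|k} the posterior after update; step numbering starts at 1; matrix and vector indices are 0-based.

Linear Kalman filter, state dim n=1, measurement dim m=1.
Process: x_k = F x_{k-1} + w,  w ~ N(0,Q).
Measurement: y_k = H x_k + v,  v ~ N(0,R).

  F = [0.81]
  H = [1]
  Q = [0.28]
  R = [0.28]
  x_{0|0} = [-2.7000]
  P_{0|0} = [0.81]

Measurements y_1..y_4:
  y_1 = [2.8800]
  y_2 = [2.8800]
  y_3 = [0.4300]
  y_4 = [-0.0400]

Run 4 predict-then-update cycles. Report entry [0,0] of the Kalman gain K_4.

step 1: x^-=[-2.1870]  P^-=[0.8114]  S=[1.0914]  K=[0.7435]  nu=[5.0670]  x^+=[1.5801]  P^+=[0.2082]
step 2: x^-=[1.2799]  P^-=[0.4166]  S=[0.6966]  K=[0.5980]  nu=[1.6001]  x^+=[2.2368]  P^+=[0.1674]
step 3: x^-=[1.8118]  P^-=[0.3899]  S=[0.6699]  K=[0.5820]  nu=[-1.3818]  x^+=[1.0076]  P^+=[0.1630]
step 4: x^-=[0.8162]  P^-=[0.3869]  S=[0.6669]  K=[0.5802]  nu=[-0.8562]  x^+=[0.3194]  P^+=[0.1624]

K[0,0] = 0.5802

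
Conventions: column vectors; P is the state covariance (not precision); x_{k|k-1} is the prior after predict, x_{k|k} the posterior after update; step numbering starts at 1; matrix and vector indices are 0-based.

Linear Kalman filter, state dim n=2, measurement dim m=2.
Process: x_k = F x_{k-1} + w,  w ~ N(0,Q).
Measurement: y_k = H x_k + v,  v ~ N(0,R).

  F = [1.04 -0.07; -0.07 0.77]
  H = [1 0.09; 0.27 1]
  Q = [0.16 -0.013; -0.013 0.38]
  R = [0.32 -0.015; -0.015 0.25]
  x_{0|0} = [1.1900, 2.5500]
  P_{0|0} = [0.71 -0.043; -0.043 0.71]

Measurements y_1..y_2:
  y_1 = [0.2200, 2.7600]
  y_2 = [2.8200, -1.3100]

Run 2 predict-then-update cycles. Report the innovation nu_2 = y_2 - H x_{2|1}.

innov = [2.5134, -3.2417]

step 1: x^-=[1.0591, 1.8802]  P^-=[0.9377 -0.1376; -0.1376 0.8091]  S=[1.2395 0.1700; 0.1700 1.0531]  K=[0.7480 -0.0110; -0.1563 0.7582]  nu=[-1.0083, 0.5938]  x^+=[0.2983, 2.4881]  P^+=[0.2468 -0.0806; -0.0806 0.2137]
step 2: x^-=[0.1360, 1.8949]  P^-=[0.4397 -0.1074; -0.1074 0.5166]  S=[0.7446 0.0402; 0.0402 0.7406]  K=[0.5785 -0.0161; -0.1177 0.6647]  nu=[2.5134, -3.2417]  x^+=[1.6422, -0.5557]  P^+=[0.1911 -0.0643; -0.0643 0.1853]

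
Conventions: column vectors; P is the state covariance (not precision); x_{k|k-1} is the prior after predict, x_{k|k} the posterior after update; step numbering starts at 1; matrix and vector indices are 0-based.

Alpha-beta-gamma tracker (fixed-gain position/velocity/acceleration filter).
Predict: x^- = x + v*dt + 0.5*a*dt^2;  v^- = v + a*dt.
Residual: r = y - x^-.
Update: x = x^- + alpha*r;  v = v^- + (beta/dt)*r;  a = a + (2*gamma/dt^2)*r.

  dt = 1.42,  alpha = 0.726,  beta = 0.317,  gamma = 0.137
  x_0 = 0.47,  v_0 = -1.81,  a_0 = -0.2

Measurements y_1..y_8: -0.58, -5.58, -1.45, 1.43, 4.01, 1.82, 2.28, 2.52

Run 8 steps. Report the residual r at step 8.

resid = -4.9620

step 1: x_pred=-2.3018  r=1.7218  x^+=-1.0518  v^+=-1.7096  a^+=0.0340
step 2: x_pred=-3.4452  r=-2.1348  x^+=-4.9951  v^+=-2.1379  a^+=-0.2561
step 3: x_pred=-8.2892  r=6.8392  x^+=-3.3239  v^+=-0.9749  a^+=0.6732
step 4: x_pred=-4.0295  r=5.4595  x^+=-0.0659  v^+=1.1999  a^+=1.4151
step 5: x_pred=3.0646  r=0.9454  x^+=3.7510  v^+=3.4204  a^+=1.5436
step 6: x_pred=10.1641  r=-8.3441  x^+=4.1063  v^+=3.7495  a^+=0.4097
step 7: x_pred=9.8436  r=-7.5636  x^+=4.3524  v^+=2.6428  a^+=-0.6181
step 8: x_pred=7.4820  r=-4.9620  x^+=3.8796  v^+=0.6574  a^+=-1.2923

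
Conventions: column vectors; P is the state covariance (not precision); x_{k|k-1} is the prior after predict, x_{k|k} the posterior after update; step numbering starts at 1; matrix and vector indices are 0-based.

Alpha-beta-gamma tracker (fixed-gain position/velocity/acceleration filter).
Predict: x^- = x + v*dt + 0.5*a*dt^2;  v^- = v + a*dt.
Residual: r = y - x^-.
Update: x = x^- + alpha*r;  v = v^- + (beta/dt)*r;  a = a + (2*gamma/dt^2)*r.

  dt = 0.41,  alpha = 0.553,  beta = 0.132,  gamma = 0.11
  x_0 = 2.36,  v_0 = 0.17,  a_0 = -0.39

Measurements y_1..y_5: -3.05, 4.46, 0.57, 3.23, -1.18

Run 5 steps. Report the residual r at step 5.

step 1: x_pred=2.3969  r=-5.4469  x^+=-0.6152  v^+=-1.7435  a^+=-7.5186
step 2: x_pred=-1.9620  r=6.4220  x^+=1.5894  v^+=-2.7586  a^+=0.8862
step 3: x_pred=0.5328  r=0.0372  x^+=0.5534  v^+=-2.3833  a^+=0.9348
step 4: x_pred=-0.3452  r=3.5752  x^+=1.6319  v^+=-0.8490  a^+=5.6139
step 5: x_pred=1.7556  r=-2.9356  x^+=0.1322  v^+=0.5076  a^+=1.7719

resid = -2.9356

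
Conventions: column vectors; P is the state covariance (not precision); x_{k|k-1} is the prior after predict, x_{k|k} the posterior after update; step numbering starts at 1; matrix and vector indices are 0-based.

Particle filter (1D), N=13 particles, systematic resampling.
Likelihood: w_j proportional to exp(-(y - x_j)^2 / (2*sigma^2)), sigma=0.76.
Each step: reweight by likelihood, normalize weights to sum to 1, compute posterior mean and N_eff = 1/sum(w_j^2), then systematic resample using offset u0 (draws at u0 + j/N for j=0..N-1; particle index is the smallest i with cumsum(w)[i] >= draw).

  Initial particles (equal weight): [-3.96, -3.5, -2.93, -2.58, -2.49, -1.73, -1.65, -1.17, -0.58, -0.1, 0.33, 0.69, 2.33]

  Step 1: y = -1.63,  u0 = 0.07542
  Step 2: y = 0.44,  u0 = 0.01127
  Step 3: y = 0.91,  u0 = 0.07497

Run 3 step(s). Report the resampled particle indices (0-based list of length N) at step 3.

step 1: w=[0.0020, 0.0104, 0.0497, 0.0982, 0.1131, 0.2127, 0.2145, 0.1787, 0.0826, 0.0283, 0.0077, 0.0020, 0.0000]  mean=-1.7027  Neff=6.4135  idx=[3, 3, 4, 5, 5, 5, 6, 6, 6, 7, 7, 8, 11]
step 2: w=[0.0002, 0.0002, 0.0004, 0.0101, 0.0101, 0.0101, 0.0135, 0.0135, 0.0135, 0.0629, 0.0629, 0.2409, 0.5618]  mean=-0.0204  Neff=2.6152  idx=[4, 9, 10, 11, 11, 11, 12, 12, 12, 12, 12, 12, 12]
step 3: w=[0.0003, 0.0033, 0.0033, 0.0203, 0.0203, 0.0203, 0.1332, 0.1332, 0.1332, 0.1332, 0.1332, 0.1332, 0.1332]  mean=0.5996  Neff=7.9753  idx=[6, 6, 7, 7, 8, 8, 9, 10, 10, 11, 11, 12, 12]

resampled_idx = [6, 6, 7, 7, 8, 8, 9, 10, 10, 11, 11, 12, 12]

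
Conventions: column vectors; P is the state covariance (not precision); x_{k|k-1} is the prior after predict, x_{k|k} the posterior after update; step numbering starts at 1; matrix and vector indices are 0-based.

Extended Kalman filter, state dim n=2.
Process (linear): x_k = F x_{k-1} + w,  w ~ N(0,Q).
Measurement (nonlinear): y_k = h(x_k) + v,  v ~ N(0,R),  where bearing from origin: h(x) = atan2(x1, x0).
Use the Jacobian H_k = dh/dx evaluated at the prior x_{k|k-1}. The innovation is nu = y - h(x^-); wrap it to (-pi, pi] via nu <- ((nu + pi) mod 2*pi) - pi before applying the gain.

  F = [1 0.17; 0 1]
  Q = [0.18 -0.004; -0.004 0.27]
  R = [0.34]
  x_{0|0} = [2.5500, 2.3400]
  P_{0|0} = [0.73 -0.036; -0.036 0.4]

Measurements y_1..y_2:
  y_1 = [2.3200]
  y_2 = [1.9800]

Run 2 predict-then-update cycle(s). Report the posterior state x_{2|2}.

step 1: x^-=[2.9478, 2.3400]  P^-=[0.9093 0.0280; 0.0280 0.6700]  H_jac=[-0.1652 0.2081]  S=[0.3919]  K=[-0.3684; 0.3440]  nu=[1.6490]  x^+=[2.3403, 2.9072]  P^+=[0.8561 0.0777; 0.0777 0.6236]
step 2: x^-=[2.8345, 2.9072]  P^-=[1.0806 0.1797; 0.1797 0.8936]  H_jac=[-0.1763 0.1719]  S=[0.3891]  K=[-0.4103; 0.3134]  nu=[1.1819]  x^+=[2.3495, 3.2777]  P^+=[1.0150 0.2297; 0.2297 0.8554]

x_post = [2.3495, 3.2777]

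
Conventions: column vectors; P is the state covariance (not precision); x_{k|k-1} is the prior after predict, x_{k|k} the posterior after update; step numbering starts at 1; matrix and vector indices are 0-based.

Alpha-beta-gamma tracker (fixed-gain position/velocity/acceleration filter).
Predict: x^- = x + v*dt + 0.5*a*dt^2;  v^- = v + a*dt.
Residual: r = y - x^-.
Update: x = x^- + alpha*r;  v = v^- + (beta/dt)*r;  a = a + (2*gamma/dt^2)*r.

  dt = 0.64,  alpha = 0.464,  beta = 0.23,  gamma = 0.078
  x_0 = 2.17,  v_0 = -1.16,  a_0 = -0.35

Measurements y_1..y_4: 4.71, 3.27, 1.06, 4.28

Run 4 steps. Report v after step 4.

v_post = 0.8690

step 1: x_pred=1.3559  r=3.3541  x^+=2.9122  v^+=-0.1786  a^+=0.9274
step 2: x_pred=2.9878  r=0.2822  x^+=3.1188  v^+=0.5163  a^+=1.0349
step 3: x_pred=3.6612  r=-2.6012  x^+=2.4542  v^+=0.2439  a^+=0.0442
step 4: x_pred=2.6194  r=1.6606  x^+=3.3899  v^+=0.8690  a^+=0.6767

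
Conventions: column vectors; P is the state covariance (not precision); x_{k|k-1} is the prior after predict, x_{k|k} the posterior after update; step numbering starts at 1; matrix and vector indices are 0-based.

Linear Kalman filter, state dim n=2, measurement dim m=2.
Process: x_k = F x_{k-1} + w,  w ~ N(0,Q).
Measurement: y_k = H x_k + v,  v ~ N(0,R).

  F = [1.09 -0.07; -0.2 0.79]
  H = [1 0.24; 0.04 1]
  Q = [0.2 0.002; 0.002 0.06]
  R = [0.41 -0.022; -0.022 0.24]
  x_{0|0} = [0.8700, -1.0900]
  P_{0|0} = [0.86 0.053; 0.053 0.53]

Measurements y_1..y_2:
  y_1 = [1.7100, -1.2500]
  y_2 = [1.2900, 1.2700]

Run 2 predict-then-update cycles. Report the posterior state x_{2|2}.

x_post = [1.4250, -0.2256]

step 1: x^-=[1.0246, -1.0351]  P^-=[1.2163 -0.1684; -0.1684 0.4084]  S=[1.5690 -0.0454; -0.0454 0.6369]  K=[0.7455 -0.1349; -0.0267 0.6288]  nu=[0.9338, -0.2559]  x^+=[1.7553, -1.2209]  P^+=[0.3235 -0.0617; -0.0617 0.1540]
step 2: x^-=[1.9988, -1.3156]  P^-=[0.5945 -0.1310; -0.1310 0.1885]  S=[0.9524 -0.0853; -0.0853 0.4190]  K=[0.5788 -0.1382; -0.0519 0.4269]  nu=[-0.3930, 2.5056]  x^+=[1.4250, -0.2256]  P^+=[0.2538 -0.0561; -0.0561 0.1058]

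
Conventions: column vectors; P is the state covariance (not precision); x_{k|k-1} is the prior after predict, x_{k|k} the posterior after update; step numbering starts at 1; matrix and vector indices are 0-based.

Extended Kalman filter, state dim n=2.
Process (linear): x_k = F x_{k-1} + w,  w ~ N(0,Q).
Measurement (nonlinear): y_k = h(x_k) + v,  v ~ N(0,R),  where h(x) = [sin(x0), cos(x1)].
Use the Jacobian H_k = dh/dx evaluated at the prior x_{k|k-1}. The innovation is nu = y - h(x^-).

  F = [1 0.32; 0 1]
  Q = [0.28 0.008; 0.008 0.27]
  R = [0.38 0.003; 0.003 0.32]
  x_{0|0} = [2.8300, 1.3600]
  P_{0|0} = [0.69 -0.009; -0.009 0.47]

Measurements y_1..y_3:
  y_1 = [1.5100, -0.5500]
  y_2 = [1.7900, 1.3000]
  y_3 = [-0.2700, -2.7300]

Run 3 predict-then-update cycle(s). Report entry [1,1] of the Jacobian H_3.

step 1: x^-=[3.2652, 1.3600]  P^-=[1.0124 0.1494; 0.1494 0.7400]  H_jac=[-0.9924 0.0000; 0.0000 -0.9779]  S=[1.3770 0.1480; 0.1480 1.0276]  K=[-0.7256 -0.0377; -0.0325 -0.6995]  nu=[1.6333, -0.7592]  x^+=[2.1088, 1.8380]  P^+=[0.2779 0.0146; 0.0146 0.2290]
step 2: x^-=[2.6969, 1.8380]  P^-=[0.5907 0.0958; 0.0958 0.4990]  H_jac=[-0.9028 0.0000; 0.0000 -0.9645]  S=[0.8614 0.0865; 0.0865 0.7842]  K=[-0.6140 -0.0502; -0.0393 -0.6094]  nu=[1.3599, 1.5640]  x^+=[1.7835, 0.8315]  P^+=[0.2586 0.0186; 0.0186 0.2023]
step 3: x^-=[2.0495, 0.8315]  P^-=[0.5712 0.0913; 0.0913 0.4723]  H_jac=[-0.4607 0.0000; 0.0000 -0.7389]  S=[0.5012 0.0341; 0.0341 0.5779]  K=[-0.5191 -0.0861; -0.0430 -0.6014]  nu=[-1.1576, -3.4038]  x^+=[2.9436, 2.9283]  P^+=[0.4288 0.0394; 0.0394 0.2606]

H_jac[1,1] = -0.7389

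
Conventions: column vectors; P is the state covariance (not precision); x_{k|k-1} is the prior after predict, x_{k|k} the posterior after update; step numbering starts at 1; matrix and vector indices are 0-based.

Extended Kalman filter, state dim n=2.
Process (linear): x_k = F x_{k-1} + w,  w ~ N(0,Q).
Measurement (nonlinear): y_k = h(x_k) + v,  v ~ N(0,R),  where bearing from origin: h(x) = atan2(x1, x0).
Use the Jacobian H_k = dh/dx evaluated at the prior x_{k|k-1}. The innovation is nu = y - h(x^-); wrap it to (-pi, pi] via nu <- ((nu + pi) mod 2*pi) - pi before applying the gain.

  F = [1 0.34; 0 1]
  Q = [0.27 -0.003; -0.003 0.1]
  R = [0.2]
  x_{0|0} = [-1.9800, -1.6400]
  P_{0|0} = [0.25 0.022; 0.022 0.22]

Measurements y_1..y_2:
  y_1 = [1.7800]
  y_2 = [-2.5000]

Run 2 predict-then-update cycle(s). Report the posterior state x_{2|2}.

x_post = [-3.4864, -1.1800]

step 1: x^-=[-2.5376, -1.6400]  P^-=[0.5604 0.0938; 0.0938 0.3200]  H_jac=[0.1796 -0.2780]  S=[0.2334]  K=[0.3196; -0.3089]  nu=[-1.9353]  x^+=[-3.1561, -1.0423]  P^+=[0.5366 0.1168; 0.1168 0.2977]
step 2: x^-=[-3.5104, -1.0423]  P^-=[0.9204 0.2151; 0.2151 0.3977]  H_jac=[0.0777 -0.2618]  S=[0.2241]  K=[0.0680; -0.3901]  nu=[0.3530]  x^+=[-3.4864, -1.1800]  P^+=[0.9194 0.2210; 0.2210 0.3636]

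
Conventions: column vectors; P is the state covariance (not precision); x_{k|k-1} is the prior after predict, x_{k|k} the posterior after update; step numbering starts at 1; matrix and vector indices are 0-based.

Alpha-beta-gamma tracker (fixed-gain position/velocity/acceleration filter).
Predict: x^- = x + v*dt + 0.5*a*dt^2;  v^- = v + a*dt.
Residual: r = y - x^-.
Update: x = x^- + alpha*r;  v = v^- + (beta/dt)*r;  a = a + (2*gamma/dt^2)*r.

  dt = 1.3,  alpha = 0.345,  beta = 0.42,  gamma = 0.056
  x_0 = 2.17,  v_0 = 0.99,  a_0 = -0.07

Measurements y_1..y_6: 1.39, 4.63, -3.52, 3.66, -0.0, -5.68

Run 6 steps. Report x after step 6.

x_post = -3.4447

step 1: x_pred=3.3979  r=-2.0079  x^+=2.7051  v^+=0.2503  a^+=-0.2031
step 2: x_pred=2.8590  r=1.7710  x^+=3.4700  v^+=0.5585  a^+=-0.0857
step 3: x_pred=4.1236  r=-7.6436  x^+=1.4866  v^+=-2.0224  a^+=-0.5923
step 4: x_pred=-1.6430  r=5.3030  x^+=0.1866  v^+=-1.0790  a^+=-0.2408
step 5: x_pred=-1.4197  r=1.4197  x^+=-0.9299  v^+=-0.9334  a^+=-0.1467
step 6: x_pred=-2.2673  r=-3.4127  x^+=-3.4447  v^+=-2.2267  a^+=-0.3729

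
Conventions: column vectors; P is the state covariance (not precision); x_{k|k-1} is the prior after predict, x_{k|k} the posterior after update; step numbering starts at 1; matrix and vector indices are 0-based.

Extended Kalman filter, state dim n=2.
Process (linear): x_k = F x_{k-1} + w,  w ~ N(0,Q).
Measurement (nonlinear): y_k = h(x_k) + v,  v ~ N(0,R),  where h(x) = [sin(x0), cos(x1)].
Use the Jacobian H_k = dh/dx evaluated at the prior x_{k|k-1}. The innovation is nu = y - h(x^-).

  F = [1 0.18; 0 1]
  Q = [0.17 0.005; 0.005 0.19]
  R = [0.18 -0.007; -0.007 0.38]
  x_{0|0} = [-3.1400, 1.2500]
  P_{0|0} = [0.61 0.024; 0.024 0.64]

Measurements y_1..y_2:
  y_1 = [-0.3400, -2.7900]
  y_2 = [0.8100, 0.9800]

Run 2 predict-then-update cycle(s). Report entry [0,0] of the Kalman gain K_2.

K[0,0] = -0.6411

step 1: x^-=[-2.9150, 1.2500]  P^-=[0.8094 0.1442; 0.1442 0.8300]  H_jac=[-0.9744 0.0000; 0.0000 -0.9490]  S=[0.9485 0.1263; 0.1263 1.1275]  K=[-0.8277 -0.0286; -0.0559 -0.6923]  nu=[-0.1153, -3.1053]  x^+=[-2.7307, 3.4064]  P^+=[0.1527 0.0054; 0.0054 0.2768]
step 2: x^-=[-2.1175, 3.4064]  P^-=[0.3336 0.0602; 0.0602 0.4668]  H_jac=[-0.5199 0.0000; 0.0000 0.2617]  S=[0.2702 -0.0152; -0.0152 0.4120]  K=[-0.6411 0.0146; -0.0993 0.2929]  nu=[1.6642, 1.9451]  x^+=[-3.1561, 3.8107]  P^+=[0.2222 0.0383; 0.0383 0.4279]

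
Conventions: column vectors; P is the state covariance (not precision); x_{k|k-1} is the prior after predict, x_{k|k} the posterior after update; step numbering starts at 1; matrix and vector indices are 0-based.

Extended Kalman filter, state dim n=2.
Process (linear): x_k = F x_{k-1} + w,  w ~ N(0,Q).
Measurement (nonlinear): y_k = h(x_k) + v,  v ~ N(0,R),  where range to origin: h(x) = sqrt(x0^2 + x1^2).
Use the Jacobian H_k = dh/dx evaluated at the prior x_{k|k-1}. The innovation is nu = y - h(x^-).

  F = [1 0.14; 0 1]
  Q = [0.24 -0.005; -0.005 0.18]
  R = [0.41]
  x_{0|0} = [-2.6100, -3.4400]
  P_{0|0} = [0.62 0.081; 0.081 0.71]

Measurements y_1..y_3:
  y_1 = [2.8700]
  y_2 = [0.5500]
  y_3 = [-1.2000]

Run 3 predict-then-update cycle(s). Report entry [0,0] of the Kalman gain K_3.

step 1: x^-=[-3.0916, -3.4400]  P^-=[0.8966 0.1754; 0.1754 0.8900]  H_jac=[-0.6684 -0.7438]  S=[1.4774]  K=[-0.4940; -0.5274]  nu=[-1.7551]  x^+=[-2.2246, -2.5143]  P^+=[0.5361 -0.2095; -0.2095 0.4790]
step 2: x^-=[-2.5766, -2.5143]  P^-=[0.7268 -0.1474; -0.1474 0.6590]  H_jac=[-0.7157 -0.6984]  S=[0.9564]  K=[-0.4363; -0.3709]  nu=[-3.0501]  x^+=[-1.2460, -1.3829]  P^+=[0.5448 -0.3022; -0.3022 0.5274]
step 3: x^-=[-1.4396, -1.3829]  P^-=[0.7105 -0.2334; -0.2334 0.7074]  H_jac=[-0.7212 -0.6928]  S=[0.8859]  K=[-0.3959; -0.3633]  nu=[-3.1962]  x^+=[-0.1741, -0.2218]  P^+=[0.5717 -0.3608; -0.3608 0.5905]

K[0,0] = -0.3959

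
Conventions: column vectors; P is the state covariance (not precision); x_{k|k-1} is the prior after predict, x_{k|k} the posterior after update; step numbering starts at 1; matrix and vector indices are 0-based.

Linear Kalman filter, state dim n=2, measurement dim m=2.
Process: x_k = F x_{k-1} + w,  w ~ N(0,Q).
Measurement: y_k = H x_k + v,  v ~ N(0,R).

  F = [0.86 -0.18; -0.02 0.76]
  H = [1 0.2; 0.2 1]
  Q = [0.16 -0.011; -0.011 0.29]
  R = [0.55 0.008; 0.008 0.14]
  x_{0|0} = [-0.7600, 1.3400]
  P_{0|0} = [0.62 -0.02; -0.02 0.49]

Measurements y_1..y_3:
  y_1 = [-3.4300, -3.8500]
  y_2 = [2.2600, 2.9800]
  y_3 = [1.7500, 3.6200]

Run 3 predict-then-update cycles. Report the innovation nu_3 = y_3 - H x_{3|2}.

step 1: x^-=[-0.8948, 1.0336]  P^-=[0.6406 -0.1018; -0.1018 0.5739]  S=[1.1728 0.1450; 0.1450 0.6988]  K=[0.5380 -0.0740; -0.0892 0.8106]  nu=[-2.7419, -4.7046]  x^+=[-2.0217, -2.5356]  P^+=[0.3089 -0.0678; -0.0678 0.1263]
step 2: x^-=[-1.2823, -1.8866]  P^-=[0.4135 -0.0782; -0.0782 0.3652]  S=[0.9469 0.0824; 0.0824 0.4904]  K=[0.4257 -0.0623; -0.0685 0.7242]  nu=[3.9196, 5.1231]  x^+=[0.0669, 1.5551]  P^+=[0.2445 -0.0542; -0.0542 0.1117]
step 3: x^-=[-0.2224, 1.1805]  P^-=[0.3612 -0.0661; -0.0661 0.3563]  S=[0.8990 0.0827; 0.0827 0.4843]  K=[0.3921 -0.0543; -0.0604 0.7187]  nu=[1.7363, 2.4839]  x^+=[0.3234, 2.8608]  P^+=[0.2251 -0.0495; -0.0495 0.1100]

innov = [1.7363, 2.4839]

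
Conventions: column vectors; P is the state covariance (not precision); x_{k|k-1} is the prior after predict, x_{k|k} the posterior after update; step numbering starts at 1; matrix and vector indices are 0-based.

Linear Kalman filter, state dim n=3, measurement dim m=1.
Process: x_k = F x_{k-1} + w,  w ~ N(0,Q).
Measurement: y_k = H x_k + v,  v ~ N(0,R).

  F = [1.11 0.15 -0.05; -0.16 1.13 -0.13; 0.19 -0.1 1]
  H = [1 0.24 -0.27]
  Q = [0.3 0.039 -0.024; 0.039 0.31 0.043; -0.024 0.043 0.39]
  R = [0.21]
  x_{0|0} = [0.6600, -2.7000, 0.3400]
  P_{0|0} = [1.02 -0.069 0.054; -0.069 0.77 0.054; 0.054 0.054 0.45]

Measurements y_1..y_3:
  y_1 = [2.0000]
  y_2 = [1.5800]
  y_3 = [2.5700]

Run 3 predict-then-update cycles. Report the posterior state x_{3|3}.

x_post = [3.1960, -2.9535, 1.3221]

step 1: x^-=[0.3106, -3.2008, 0.7354]  P^-=[1.5454 -0.1051 0.2306; -0.1051 1.3383 -0.0977; 0.2306 -0.0977 0.8969]  S=[1.7356]  K=[0.8400; 0.1397; -0.0202]  nu=[2.6561]  x^+=[2.5418, -2.8297, 0.6818]  P^+=[0.3207 -0.3088 0.2600; -0.3088 1.3044 -0.0928; 0.2600 -0.0928 0.8962]
step 2: x^-=[2.3629, -3.6929, 1.4477]  P^-=[0.5964 -0.1993 0.2765; -0.1993 2.1486 -0.4560; 0.2765 -0.4560 1.4399]  S=[0.8493]  K=[0.5581; 0.5175; -0.2611]  nu=[0.4943]  x^+=[2.6387, -3.4371, 1.3187]  P^+=[0.3319 -0.4446 0.4002; -0.4446 1.9212 -0.3412; 0.4002 -0.3412 1.3820]
step 3: x^-=[2.3475, -4.4775, 2.1637]  P^-=[0.5683 -0.2609 0.3723; -0.2609 3.0727 -0.9303; 0.3723 -0.9303 2.0404]  S=[0.8984]  K=[0.4510; 0.8101; -0.4474]  nu=[1.8813]  x^+=[3.1960, -2.9535, 1.3221]  P^+=[0.3856 -0.5891 0.5536; -0.5891 2.4832 -0.6048; 0.5536 -0.6048 1.8606]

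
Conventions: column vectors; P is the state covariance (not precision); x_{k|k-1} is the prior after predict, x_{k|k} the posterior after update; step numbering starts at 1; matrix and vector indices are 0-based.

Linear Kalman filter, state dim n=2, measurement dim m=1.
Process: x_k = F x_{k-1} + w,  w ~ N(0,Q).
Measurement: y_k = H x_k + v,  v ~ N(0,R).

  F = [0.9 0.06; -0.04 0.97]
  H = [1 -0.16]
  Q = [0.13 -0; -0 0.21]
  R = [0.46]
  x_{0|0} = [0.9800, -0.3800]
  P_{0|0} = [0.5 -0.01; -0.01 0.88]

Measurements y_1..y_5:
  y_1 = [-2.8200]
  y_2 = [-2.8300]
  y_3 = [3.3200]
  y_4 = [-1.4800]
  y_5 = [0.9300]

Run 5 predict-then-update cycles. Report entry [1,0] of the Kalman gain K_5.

K[1,0] = 0.0489

step 1: x^-=[0.8592, -0.4078]  P^-=[0.5371 0.0245; 0.0245 1.0396]  S=[1.0159]  K=[0.5248; -0.1396]  nu=[-3.7444]  x^+=[-1.1060, 0.1150]  P^+=[0.2573 0.0989; 0.0989 1.0198]
step 2: x^-=[-0.9885, 0.1557]  P^-=[0.3527 0.1362; 0.1362 1.1622]  S=[0.7989]  K=[0.4142; -0.0622]  nu=[-1.8165]  x^+=[-1.7410, 0.2688]  P^+=[0.2156 0.1568; 0.1568 1.1591]
step 3: x^-=[-1.5508, 0.3304]  P^-=[0.3258 0.1962; 0.1962 1.2888]  S=[0.7560]  K=[0.3894; -0.0132]  nu=[4.9237]  x^+=[0.3665, 0.2654]  P^+=[0.2111 0.2001; 0.2001 1.2887]
step 4: x^-=[0.3458, 0.2428]  P^-=[0.3273 0.2416; 0.2416 1.4073]  S=[0.7460]  K=[0.3869; 0.0221]  nu=[-1.7869]  x^+=[-0.3456, 0.2034]  P^+=[0.2156 0.2353; 0.2353 1.4070]
step 5: x^-=[-0.2988, 0.2111]  P^-=[0.3351 0.2789; 0.2789 1.5159]  S=[0.7447]  K=[0.3901; 0.0489]  nu=[1.2626]  x^+=[0.1937, 0.2728]  P^+=[0.2218 0.2647; 0.2647 1.5141]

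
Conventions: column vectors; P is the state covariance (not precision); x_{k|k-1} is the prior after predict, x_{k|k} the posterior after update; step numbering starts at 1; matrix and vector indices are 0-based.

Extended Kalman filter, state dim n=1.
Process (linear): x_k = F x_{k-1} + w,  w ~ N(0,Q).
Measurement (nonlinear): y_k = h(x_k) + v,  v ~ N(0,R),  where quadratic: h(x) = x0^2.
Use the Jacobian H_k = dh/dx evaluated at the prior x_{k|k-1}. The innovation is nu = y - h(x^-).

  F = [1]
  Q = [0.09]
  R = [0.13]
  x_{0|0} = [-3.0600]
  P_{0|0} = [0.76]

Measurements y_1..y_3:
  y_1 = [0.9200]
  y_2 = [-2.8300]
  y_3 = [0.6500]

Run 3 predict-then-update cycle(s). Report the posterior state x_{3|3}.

x_post = [-0.3471]

step 1: x^-=[-3.0600]  P^-=[0.8500]  H_jac=[-6.1200]  S=[31.9662]  K=[-0.1627]  nu=[-8.4436]  x^+=[-1.6859]  P^+=[0.0035]
step 2: x^-=[-1.6859]  P^-=[0.0935]  H_jac=[-3.3719]  S=[1.1926]  K=[-0.2642]  nu=[-5.6724]  x^+=[-0.1871]  P^+=[0.0102]
step 3: x^-=[-0.1871]  P^-=[0.1002]  H_jac=[-0.3741]  S=[0.1440]  K=[-0.2602]  nu=[0.6150]  x^+=[-0.3471]  P^+=[0.0904]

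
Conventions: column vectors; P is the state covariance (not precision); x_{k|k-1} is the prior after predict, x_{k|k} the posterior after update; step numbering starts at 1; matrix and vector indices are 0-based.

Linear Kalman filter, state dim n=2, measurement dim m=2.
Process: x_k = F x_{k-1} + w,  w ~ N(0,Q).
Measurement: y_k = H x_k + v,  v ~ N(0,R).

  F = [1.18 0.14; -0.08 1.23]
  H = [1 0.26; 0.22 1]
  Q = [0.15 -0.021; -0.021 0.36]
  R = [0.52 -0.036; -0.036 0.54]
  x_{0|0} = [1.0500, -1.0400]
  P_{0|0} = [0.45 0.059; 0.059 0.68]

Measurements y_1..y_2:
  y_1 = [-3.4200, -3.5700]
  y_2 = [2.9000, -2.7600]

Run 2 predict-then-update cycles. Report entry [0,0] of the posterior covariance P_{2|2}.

P_post[0,0] = 0.3016

step 1: x^-=[1.0934, -1.3632]  P^-=[0.8094 0.1386; 0.1386 1.3800]  S=[1.4948 0.6474; 0.6474 2.0202]  K=[0.5779 -0.0285; 0.0353 0.6869]  nu=[-4.1590, -2.4473]  x^+=[-1.2405, -3.1909]  P^+=[0.3298 -0.1087; -0.1087 0.3936]
step 2: x^-=[-1.9106, -3.8256]  P^-=[0.5810 -0.1410; -0.1410 0.9790]  S=[1.0939 0.1973; 0.1973 1.4851]  K=[0.5115 -0.0768; -0.0116 0.6399]  nu=[5.8052, 1.4859]  x^+=[0.9447, -2.9422]  P^+=[0.3016 -0.1262; -0.1262 0.3737]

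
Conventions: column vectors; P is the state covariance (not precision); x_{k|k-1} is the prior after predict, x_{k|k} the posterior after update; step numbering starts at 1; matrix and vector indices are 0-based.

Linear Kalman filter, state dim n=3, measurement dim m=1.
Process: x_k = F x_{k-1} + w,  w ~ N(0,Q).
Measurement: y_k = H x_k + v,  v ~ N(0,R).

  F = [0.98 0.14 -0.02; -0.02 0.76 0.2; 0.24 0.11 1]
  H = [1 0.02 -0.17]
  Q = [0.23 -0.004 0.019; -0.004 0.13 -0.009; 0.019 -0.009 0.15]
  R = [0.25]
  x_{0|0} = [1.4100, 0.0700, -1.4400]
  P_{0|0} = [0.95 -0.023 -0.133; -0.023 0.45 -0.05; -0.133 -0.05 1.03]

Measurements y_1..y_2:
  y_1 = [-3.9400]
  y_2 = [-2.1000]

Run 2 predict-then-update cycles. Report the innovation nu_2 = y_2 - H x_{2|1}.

step 1: x^-=[1.4204, -0.2630, -1.0939]  P^-=[1.1508 -0.0227 0.0889; -0.0227 0.4181 0.1831; 0.0889 0.1831 1.1641]  S=[1.4022]  K=[0.8096; -0.0324; -0.0751]  nu=[-5.5411]  x^+=[-3.0656, -0.0834, -0.6777]  P^+=[0.2317 0.0141 0.1742; 0.0141 0.4166 0.1797; 0.1742 0.1797 1.1562]
step 2: x^-=[-3.0024, -0.1376, -1.4227]  P^-=[0.4572 0.0781 0.2534; 0.0781 0.4698 0.4039; 0.2534 0.4039 1.4485]  S=[0.6635]  K=[0.6265; 0.0284; 0.0230]  nu=[0.6633]  x^+=[-2.5868, -0.1187, -1.4074]  P^+=[0.1968 0.0663 0.2439; 0.0663 0.4692 0.4034; 0.2439 0.4034 1.4481]

innov = [0.6633]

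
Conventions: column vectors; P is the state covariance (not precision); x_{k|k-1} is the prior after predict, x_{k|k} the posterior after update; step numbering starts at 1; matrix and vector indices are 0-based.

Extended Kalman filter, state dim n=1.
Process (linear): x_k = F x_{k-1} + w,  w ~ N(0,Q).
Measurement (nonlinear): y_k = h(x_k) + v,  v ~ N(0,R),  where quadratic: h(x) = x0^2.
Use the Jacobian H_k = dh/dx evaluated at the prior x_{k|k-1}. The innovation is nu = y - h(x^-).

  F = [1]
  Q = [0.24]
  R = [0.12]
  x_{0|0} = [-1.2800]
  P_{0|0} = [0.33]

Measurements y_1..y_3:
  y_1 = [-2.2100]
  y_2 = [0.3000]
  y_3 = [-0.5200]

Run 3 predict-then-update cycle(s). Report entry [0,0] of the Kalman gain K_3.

K[0,0] = 0.9295

step 1: x^-=[-1.2800]  P^-=[0.5700]  H_jac=[-2.5600]  S=[3.8556]  K=[-0.3785]  nu=[-3.8484]  x^+=[0.1765]  P^+=[0.0177]
step 2: x^-=[0.1765]  P^-=[0.2577]  H_jac=[0.3530]  S=[0.1521]  K=[0.5981]  nu=[0.2689]  x^+=[0.3373]  P^+=[0.2033]
step 3: x^-=[0.3373]  P^-=[0.4433]  H_jac=[0.6746]  S=[0.3217]  K=[0.9295]  nu=[-0.6338]  x^+=[-0.2518]  P^+=[0.1653]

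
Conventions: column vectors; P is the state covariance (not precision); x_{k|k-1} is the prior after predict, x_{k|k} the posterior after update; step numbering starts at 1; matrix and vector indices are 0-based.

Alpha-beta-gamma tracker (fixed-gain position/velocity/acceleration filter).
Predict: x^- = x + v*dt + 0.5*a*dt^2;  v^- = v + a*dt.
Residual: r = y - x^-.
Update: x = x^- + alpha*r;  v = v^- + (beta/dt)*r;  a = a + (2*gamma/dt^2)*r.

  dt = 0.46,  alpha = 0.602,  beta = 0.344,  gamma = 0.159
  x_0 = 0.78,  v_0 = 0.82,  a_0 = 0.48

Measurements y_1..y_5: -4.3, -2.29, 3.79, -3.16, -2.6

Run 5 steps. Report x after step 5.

step 1: x_pred=1.2080  r=-5.5080  x^+=-2.1078  v^+=-3.0782  a^+=-7.7976
step 2: x_pred=-4.3488  r=2.0588  x^+=-3.1094  v^+=-5.1255  a^+=-4.7036
step 3: x_pred=-5.9648  r=9.7548  x^+=-0.0924  v^+=0.0057  a^+=9.9562
step 4: x_pred=0.9636  r=-4.1236  x^+=-1.5188  v^+=1.5018  a^+=3.7591
step 5: x_pred=-0.4302  r=-2.1698  x^+=-1.7364  v^+=1.6084  a^+=0.4983

x_post = -1.7364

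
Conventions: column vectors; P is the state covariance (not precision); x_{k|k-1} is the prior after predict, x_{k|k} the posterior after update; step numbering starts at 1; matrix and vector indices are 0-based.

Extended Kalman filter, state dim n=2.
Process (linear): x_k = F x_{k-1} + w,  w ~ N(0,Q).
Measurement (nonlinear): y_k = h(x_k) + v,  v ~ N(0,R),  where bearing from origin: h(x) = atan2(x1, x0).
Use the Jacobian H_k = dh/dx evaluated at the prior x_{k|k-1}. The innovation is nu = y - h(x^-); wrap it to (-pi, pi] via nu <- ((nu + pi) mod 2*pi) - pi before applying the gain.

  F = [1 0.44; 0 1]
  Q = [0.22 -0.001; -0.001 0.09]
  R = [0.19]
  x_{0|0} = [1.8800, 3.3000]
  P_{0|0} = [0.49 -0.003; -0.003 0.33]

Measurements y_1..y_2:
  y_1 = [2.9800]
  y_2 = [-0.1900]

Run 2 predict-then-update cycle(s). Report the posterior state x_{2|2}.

x_post = [4.4555, 3.6318]

step 1: x^-=[3.3320, 3.3000]  P^-=[0.7712 0.1412; 0.1412 0.4200]  H_jac=[-0.1501 0.1515]  S=[0.2106]  K=[-0.4480; 0.2016]  nu=[2.1994]  x^+=[2.3467, 3.7433]  P^+=[0.7290 0.1602; 0.1602 0.4114]
step 2: x^-=[3.9938, 3.7433]  P^-=[1.1696 0.3402; 0.3402 0.5014]  H_jac=[-0.1249 0.1333]  S=[0.2058]  K=[-0.4896; 0.1182]  nu=[-0.9430]  x^+=[4.4555, 3.6318]  P^+=[1.1203 0.3522; 0.3522 0.4986]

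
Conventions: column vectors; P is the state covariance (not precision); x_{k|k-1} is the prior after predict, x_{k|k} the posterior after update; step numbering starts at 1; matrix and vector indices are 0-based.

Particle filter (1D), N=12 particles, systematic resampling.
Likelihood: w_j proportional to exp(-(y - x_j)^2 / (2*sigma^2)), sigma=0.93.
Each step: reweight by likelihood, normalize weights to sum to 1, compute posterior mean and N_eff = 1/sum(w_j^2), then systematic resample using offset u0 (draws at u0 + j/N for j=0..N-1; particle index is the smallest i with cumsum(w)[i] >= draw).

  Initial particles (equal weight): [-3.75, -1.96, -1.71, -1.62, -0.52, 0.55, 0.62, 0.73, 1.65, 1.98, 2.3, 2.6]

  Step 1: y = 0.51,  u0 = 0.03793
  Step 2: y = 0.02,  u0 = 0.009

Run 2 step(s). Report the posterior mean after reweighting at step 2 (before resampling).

post_mean = 0.4464

step 1: w=[0.0000, 0.0063, 0.0124, 0.0156, 0.1162, 0.2143, 0.2130, 0.2086, 0.1012, 0.0615, 0.0337, 0.0172]  mean=0.6938  Neff=6.0892  idx=[4, 4, 5, 5, 6, 6, 6, 7, 7, 8, 8, 10]
step 2: w=[0.1083, 0.1083, 0.1090, 0.1090, 0.1041, 0.1041, 0.1041, 0.0958, 0.0958, 0.0276, 0.0276, 0.0063]  mean=0.4464  Neff=10.0360  idx=[0, 0, 1, 2, 3, 3, 4, 5, 6, 7, 7, 8]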